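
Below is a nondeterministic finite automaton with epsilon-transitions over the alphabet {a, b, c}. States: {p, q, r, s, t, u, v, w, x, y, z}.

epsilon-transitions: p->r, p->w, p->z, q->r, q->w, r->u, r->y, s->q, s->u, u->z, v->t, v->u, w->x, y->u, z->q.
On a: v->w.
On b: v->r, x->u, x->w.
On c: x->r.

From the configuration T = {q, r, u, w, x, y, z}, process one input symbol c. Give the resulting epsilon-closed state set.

x on c → {r}.
No c-transition from q, r, u, w, y, z.
Union after reading c: {r}.
Now take the epsilon-closure:
From r via epsilon: add u, y.
From u via epsilon: add z.
From z via epsilon: add q.
From q via epsilon: add w.
From w via epsilon: add x.
No new states can be added; the closed set is {q, r, u, w, x, y, z}.

{q, r, u, w, x, y, z}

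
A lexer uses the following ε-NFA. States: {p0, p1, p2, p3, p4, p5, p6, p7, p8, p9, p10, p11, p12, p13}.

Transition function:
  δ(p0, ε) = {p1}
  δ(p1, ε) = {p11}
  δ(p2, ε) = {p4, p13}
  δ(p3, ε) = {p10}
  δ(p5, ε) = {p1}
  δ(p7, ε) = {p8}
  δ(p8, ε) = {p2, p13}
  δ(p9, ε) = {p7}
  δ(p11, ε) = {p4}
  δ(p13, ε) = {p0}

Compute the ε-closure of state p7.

{p0, p1, p2, p4, p7, p8, p11, p13}

Start with {p7}.
From p7 via ε: add p8.
From p8 via ε: add p2, p13.
From p2 via ε: add p4.
From p13 via ε: add p0.
From p0 via ε: add p1.
From p1 via ε: add p11.
No new states can be added; the closed set is {p0, p1, p2, p4, p7, p8, p11, p13}.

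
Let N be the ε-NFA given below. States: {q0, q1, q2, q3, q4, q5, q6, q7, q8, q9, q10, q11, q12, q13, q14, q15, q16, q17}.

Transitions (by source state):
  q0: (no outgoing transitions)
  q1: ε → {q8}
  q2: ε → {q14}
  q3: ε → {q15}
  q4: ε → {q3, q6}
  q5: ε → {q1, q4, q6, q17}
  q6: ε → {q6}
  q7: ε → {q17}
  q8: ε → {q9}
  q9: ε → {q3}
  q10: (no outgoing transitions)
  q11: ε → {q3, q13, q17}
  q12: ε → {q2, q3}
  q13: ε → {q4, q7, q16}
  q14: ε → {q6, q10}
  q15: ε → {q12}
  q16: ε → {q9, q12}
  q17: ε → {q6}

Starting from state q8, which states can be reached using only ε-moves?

Start with {q8}.
From q8 via ε: add q9.
From q9 via ε: add q3.
From q3 via ε: add q15.
From q15 via ε: add q12.
From q12 via ε: add q2.
From q2 via ε: add q14.
From q14 via ε: add q6, q10.
No new states can be added; the closed set is {q2, q3, q6, q8, q9, q10, q12, q14, q15}.

{q2, q3, q6, q8, q9, q10, q12, q14, q15}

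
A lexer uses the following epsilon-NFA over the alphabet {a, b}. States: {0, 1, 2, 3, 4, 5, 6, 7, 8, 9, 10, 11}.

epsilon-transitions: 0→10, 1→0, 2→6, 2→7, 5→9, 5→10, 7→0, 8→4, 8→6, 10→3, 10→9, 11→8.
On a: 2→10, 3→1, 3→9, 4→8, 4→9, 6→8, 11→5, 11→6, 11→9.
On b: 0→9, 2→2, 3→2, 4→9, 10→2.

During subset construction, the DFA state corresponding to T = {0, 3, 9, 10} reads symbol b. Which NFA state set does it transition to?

{0, 2, 3, 6, 7, 9, 10}

0 on b → {9}.
3 on b → {2}.
10 on b → {2}.
No b-transition from 9.
Union after reading b: {2, 9}.
Now take the epsilon-closure:
From 2 via epsilon: add 6, 7.
From 7 via epsilon: add 0.
From 0 via epsilon: add 10.
From 10 via epsilon: add 3.
No new states can be added; the closed set is {0, 2, 3, 6, 7, 9, 10}.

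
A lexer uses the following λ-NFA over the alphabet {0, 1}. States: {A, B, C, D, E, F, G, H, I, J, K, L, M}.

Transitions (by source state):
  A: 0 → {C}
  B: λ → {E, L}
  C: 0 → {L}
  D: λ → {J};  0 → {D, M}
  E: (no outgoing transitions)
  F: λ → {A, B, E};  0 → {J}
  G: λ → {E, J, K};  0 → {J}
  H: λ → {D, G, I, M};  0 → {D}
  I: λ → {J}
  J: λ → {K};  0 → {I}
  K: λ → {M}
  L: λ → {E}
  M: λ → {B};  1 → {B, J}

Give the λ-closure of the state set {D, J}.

Start with {D, J}.
From J via λ: add K.
From K via λ: add M.
From M via λ: add B.
From B via λ: add E, L.
No new states can be added; the closed set is {B, D, E, J, K, L, M}.

{B, D, E, J, K, L, M}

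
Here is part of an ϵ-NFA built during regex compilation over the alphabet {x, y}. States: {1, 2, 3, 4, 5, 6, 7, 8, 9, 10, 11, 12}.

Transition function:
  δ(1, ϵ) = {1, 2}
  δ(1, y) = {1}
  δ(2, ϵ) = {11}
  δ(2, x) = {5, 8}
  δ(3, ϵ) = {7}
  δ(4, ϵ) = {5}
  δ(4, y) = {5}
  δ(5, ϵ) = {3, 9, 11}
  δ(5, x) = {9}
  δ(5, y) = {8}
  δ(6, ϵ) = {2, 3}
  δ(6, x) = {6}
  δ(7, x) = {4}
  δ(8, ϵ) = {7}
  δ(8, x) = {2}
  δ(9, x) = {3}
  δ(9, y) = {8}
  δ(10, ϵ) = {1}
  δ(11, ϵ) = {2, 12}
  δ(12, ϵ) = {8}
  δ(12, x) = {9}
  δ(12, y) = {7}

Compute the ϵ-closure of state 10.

{1, 2, 7, 8, 10, 11, 12}

Start with {10}.
From 10 via ϵ: add 1.
From 1 via ϵ: add 2.
From 2 via ϵ: add 11.
From 11 via ϵ: add 12.
From 12 via ϵ: add 8.
From 8 via ϵ: add 7.
No new states can be added; the closed set is {1, 2, 7, 8, 10, 11, 12}.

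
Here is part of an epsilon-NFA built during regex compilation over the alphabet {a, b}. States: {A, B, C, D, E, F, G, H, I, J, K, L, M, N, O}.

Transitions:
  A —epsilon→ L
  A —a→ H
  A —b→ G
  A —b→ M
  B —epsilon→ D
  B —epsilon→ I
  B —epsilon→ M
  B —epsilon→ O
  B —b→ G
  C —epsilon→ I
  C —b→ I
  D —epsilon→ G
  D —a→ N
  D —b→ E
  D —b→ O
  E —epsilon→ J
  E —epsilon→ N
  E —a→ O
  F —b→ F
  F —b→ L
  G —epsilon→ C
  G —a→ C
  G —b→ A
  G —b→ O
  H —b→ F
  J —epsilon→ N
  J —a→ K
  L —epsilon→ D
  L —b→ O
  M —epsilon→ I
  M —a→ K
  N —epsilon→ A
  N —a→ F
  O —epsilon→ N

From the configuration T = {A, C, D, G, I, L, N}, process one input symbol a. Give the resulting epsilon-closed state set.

{A, C, D, F, G, H, I, L, N}

A on a → {H}.
D on a → {N}.
G on a → {C}.
N on a → {F}.
No a-transition from C, I, L.
Union after reading a: {C, F, H, N}.
Now take the epsilon-closure:
From C via epsilon: add I.
From N via epsilon: add A.
From A via epsilon: add L.
From L via epsilon: add D.
From D via epsilon: add G.
No new states can be added; the closed set is {A, C, D, F, G, H, I, L, N}.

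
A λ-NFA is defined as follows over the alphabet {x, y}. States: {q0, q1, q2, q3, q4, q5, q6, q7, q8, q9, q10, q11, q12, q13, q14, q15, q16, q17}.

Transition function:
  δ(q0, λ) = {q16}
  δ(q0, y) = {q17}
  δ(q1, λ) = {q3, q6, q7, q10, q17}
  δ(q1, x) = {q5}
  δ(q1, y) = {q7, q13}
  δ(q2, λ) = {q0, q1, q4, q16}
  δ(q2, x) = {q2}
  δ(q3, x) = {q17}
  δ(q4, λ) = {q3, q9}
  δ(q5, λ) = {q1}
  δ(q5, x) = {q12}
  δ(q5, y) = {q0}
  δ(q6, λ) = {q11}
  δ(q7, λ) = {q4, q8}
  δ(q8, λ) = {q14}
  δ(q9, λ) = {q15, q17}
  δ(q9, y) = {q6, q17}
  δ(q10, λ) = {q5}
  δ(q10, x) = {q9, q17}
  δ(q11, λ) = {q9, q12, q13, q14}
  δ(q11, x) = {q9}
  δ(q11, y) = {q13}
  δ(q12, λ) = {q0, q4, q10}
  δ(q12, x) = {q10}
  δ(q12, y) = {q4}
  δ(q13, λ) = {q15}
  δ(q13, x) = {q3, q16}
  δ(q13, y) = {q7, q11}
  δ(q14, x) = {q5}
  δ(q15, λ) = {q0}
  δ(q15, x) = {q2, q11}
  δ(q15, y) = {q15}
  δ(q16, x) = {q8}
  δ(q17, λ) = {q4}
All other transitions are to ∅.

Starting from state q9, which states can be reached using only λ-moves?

{q0, q3, q4, q9, q15, q16, q17}

Start with {q9}.
From q9 via λ: add q15, q17.
From q15 via λ: add q0.
From q17 via λ: add q4.
From q0 via λ: add q16.
From q4 via λ: add q3.
No new states can be added; the closed set is {q0, q3, q4, q9, q15, q16, q17}.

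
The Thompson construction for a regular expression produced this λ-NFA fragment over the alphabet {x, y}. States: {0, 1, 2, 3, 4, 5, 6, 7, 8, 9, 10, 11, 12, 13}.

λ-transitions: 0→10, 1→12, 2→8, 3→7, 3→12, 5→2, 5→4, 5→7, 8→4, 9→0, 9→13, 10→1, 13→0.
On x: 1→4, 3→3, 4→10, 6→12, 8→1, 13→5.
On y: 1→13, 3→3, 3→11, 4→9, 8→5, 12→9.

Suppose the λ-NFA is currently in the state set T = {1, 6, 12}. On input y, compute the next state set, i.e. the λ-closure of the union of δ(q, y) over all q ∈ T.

{0, 1, 9, 10, 12, 13}

1 on y → {13}.
12 on y → {9}.
No y-transition from 6.
Union after reading y: {9, 13}.
Now take the λ-closure:
From 9 via λ: add 0.
From 0 via λ: add 10.
From 10 via λ: add 1.
From 1 via λ: add 12.
No new states can be added; the closed set is {0, 1, 9, 10, 12, 13}.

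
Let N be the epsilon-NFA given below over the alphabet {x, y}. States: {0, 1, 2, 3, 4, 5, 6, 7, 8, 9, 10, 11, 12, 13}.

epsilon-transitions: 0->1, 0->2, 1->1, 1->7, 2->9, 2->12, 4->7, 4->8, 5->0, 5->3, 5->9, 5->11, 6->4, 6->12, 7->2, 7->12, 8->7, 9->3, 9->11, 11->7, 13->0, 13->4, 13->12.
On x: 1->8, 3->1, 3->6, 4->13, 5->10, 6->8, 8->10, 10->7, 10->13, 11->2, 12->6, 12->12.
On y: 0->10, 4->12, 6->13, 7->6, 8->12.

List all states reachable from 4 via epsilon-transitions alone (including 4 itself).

{2, 3, 4, 7, 8, 9, 11, 12}

Start with {4}.
From 4 via epsilon: add 7, 8.
From 7 via epsilon: add 2, 12.
From 2 via epsilon: add 9.
From 9 via epsilon: add 3, 11.
No new states can be added; the closed set is {2, 3, 4, 7, 8, 9, 11, 12}.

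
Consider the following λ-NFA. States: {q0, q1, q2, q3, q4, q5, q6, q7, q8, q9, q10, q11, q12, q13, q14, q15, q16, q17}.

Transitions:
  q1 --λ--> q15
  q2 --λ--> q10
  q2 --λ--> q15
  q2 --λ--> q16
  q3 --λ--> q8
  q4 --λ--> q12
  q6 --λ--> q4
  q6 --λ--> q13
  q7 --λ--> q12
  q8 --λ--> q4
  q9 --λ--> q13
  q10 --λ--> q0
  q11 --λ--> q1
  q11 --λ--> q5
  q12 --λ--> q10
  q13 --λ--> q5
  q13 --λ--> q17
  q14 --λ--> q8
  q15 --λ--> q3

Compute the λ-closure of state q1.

{q0, q1, q3, q4, q8, q10, q12, q15}

Start with {q1}.
From q1 via λ: add q15.
From q15 via λ: add q3.
From q3 via λ: add q8.
From q8 via λ: add q4.
From q4 via λ: add q12.
From q12 via λ: add q10.
From q10 via λ: add q0.
No new states can be added; the closed set is {q0, q1, q3, q4, q8, q10, q12, q15}.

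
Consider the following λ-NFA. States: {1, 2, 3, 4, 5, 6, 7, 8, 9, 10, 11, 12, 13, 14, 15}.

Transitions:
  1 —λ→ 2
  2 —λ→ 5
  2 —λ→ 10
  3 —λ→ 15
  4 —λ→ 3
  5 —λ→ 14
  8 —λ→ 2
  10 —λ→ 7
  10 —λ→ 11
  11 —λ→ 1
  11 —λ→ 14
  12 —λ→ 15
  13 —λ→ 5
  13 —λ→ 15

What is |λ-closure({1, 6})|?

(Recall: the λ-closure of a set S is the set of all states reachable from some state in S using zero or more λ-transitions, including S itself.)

Start with {1, 6}.
From 1 via λ: add 2.
From 2 via λ: add 5, 10.
From 5 via λ: add 14.
From 10 via λ: add 7, 11.
λ-closure = {1, 2, 5, 6, 7, 10, 11, 14}, which has 8 states.

8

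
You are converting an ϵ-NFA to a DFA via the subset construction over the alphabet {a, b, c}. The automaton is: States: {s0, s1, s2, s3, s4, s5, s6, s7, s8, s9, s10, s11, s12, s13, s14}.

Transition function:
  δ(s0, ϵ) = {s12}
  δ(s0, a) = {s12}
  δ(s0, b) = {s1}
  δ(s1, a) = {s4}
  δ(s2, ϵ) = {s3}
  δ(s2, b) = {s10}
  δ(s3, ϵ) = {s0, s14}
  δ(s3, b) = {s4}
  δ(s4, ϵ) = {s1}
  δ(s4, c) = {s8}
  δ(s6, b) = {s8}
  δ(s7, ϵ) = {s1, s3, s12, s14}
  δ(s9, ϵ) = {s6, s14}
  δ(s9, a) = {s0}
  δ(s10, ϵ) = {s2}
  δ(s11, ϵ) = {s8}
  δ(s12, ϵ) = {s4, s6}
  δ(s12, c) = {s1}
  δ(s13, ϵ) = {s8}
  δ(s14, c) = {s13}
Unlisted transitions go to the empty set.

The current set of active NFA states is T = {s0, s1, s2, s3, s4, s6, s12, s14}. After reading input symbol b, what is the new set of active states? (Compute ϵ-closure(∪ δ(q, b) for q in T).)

s0 on b → {s1}.
s2 on b → {s10}.
s3 on b → {s4}.
s6 on b → {s8}.
No b-transition from s1, s4, s12, s14.
Union after reading b: {s1, s4, s8, s10}.
Now take the ϵ-closure:
From s10 via ϵ: add s2.
From s2 via ϵ: add s3.
From s3 via ϵ: add s0, s14.
From s0 via ϵ: add s12.
From s12 via ϵ: add s6.
No new states can be added; the closed set is {s0, s1, s2, s3, s4, s6, s8, s10, s12, s14}.

{s0, s1, s2, s3, s4, s6, s8, s10, s12, s14}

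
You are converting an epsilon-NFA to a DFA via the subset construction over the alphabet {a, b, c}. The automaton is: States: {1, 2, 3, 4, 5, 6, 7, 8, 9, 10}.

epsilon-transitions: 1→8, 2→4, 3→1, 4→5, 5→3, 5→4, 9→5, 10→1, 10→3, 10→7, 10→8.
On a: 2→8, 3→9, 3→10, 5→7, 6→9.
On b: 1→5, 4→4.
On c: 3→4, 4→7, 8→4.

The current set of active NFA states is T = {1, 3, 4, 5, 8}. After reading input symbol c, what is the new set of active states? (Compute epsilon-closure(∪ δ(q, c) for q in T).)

3 on c → {4}.
4 on c → {7}.
8 on c → {4}.
No c-transition from 1, 5.
Union after reading c: {4, 7}.
Now take the epsilon-closure:
From 4 via epsilon: add 5.
From 5 via epsilon: add 3.
From 3 via epsilon: add 1.
From 1 via epsilon: add 8.
No new states can be added; the closed set is {1, 3, 4, 5, 7, 8}.

{1, 3, 4, 5, 7, 8}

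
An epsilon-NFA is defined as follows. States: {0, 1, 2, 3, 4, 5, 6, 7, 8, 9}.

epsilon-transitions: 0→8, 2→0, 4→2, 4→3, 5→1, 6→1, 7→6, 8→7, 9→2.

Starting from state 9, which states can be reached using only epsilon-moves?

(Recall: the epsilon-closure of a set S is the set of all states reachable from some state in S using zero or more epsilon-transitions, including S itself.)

Start with {9}.
From 9 via epsilon: add 2.
From 2 via epsilon: add 0.
From 0 via epsilon: add 8.
From 8 via epsilon: add 7.
From 7 via epsilon: add 6.
From 6 via epsilon: add 1.
No new states can be added; the closed set is {0, 1, 2, 6, 7, 8, 9}.

{0, 1, 2, 6, 7, 8, 9}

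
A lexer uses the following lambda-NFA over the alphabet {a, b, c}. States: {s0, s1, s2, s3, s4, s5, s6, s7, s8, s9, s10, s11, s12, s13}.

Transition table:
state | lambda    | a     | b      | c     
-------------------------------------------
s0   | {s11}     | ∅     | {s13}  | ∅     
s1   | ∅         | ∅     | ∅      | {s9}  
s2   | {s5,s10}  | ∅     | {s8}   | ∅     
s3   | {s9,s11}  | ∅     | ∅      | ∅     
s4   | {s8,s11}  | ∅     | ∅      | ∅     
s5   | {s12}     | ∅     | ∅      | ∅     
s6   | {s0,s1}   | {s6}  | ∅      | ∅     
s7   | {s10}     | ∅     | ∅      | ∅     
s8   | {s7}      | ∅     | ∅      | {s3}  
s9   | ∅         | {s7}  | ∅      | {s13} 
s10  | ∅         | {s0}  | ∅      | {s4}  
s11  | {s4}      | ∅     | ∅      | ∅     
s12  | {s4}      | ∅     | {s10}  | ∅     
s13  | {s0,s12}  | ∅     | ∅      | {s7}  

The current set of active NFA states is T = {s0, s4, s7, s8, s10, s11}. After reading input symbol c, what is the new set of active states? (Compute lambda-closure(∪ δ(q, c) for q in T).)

s8 on c → {s3}.
s10 on c → {s4}.
No c-transition from s0, s4, s7, s11.
Union after reading c: {s3, s4}.
Now take the lambda-closure:
From s3 via lambda: add s9, s11.
From s4 via lambda: add s8.
From s8 via lambda: add s7.
From s7 via lambda: add s10.
No new states can be added; the closed set is {s3, s4, s7, s8, s9, s10, s11}.

{s3, s4, s7, s8, s9, s10, s11}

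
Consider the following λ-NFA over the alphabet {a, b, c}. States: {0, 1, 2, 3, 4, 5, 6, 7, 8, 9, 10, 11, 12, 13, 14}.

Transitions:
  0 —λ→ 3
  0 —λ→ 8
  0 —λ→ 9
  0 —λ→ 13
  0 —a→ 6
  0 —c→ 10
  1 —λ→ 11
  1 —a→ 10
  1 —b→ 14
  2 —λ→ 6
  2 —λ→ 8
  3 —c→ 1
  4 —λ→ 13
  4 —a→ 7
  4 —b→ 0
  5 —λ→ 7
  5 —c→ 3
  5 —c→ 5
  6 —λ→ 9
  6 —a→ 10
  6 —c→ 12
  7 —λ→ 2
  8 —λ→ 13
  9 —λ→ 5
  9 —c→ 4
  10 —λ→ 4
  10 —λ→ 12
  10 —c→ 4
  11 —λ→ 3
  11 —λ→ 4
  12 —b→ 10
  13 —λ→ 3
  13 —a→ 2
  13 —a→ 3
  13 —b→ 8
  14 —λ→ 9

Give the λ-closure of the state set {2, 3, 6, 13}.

{2, 3, 5, 6, 7, 8, 9, 13}

Start with {2, 3, 6, 13}.
From 2 via λ: add 8.
From 6 via λ: add 9.
From 9 via λ: add 5.
From 5 via λ: add 7.
No new states can be added; the closed set is {2, 3, 5, 6, 7, 8, 9, 13}.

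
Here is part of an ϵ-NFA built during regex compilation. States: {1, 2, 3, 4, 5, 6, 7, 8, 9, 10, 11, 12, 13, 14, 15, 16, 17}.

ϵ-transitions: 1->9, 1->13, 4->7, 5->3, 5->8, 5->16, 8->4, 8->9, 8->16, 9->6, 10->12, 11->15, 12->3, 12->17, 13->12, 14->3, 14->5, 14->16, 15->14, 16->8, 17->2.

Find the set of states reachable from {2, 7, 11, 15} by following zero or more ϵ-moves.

Start with {2, 7, 11, 15}.
From 15 via ϵ: add 14.
From 14 via ϵ: add 3, 5, 16.
From 5 via ϵ: add 8.
From 8 via ϵ: add 4, 9.
From 9 via ϵ: add 6.
No new states can be added; the closed set is {2, 3, 4, 5, 6, 7, 8, 9, 11, 14, 15, 16}.

{2, 3, 4, 5, 6, 7, 8, 9, 11, 14, 15, 16}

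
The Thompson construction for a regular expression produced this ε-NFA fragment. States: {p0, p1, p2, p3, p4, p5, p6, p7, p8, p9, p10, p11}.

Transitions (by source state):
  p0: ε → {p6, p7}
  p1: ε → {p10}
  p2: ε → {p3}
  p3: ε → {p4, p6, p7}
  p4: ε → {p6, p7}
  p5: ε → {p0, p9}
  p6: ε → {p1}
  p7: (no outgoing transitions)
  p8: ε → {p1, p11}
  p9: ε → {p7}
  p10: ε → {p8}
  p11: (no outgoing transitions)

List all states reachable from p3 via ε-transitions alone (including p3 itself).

{p1, p3, p4, p6, p7, p8, p10, p11}

Start with {p3}.
From p3 via ε: add p4, p6, p7.
From p6 via ε: add p1.
From p1 via ε: add p10.
From p10 via ε: add p8.
From p8 via ε: add p11.
No new states can be added; the closed set is {p1, p3, p4, p6, p7, p8, p10, p11}.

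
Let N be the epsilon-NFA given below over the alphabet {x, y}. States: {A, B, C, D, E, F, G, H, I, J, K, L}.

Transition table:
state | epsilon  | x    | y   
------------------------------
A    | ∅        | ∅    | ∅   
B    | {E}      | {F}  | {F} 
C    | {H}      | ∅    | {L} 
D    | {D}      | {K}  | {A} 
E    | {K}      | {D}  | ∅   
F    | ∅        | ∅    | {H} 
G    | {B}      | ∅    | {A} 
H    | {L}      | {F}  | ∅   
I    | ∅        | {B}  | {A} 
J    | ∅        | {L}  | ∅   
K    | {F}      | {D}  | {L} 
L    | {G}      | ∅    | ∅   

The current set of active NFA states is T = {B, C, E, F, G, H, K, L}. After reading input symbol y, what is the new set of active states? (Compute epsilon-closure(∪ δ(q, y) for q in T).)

{A, B, E, F, G, H, K, L}

B on y → {F}.
C on y → {L}.
F on y → {H}.
G on y → {A}.
K on y → {L}.
No y-transition from E, H, L.
Union after reading y: {A, F, H, L}.
Now take the epsilon-closure:
From L via epsilon: add G.
From G via epsilon: add B.
From B via epsilon: add E.
From E via epsilon: add K.
No new states can be added; the closed set is {A, B, E, F, G, H, K, L}.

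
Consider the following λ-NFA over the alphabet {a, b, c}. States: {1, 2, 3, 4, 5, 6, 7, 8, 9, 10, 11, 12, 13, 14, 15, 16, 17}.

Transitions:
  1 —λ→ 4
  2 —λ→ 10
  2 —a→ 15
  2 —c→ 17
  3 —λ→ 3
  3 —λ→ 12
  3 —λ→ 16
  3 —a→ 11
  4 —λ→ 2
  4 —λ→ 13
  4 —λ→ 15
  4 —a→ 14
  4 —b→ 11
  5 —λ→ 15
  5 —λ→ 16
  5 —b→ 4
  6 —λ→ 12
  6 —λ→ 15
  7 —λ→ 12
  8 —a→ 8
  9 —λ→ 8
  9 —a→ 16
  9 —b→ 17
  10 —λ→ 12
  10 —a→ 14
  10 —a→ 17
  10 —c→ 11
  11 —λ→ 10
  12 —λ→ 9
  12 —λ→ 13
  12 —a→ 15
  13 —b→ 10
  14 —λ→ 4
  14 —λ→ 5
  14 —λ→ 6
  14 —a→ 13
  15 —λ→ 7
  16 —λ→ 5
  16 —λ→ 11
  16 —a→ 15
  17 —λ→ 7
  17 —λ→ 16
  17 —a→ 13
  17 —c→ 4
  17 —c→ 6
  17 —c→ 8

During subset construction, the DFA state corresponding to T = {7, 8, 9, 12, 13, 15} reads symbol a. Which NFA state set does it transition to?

8 on a → {8}.
9 on a → {16}.
12 on a → {15}.
No a-transition from 7, 13, 15.
Union after reading a: {8, 15, 16}.
Now take the λ-closure:
From 15 via λ: add 7.
From 16 via λ: add 5, 11.
From 7 via λ: add 12.
From 11 via λ: add 10.
From 12 via λ: add 9, 13.
No new states can be added; the closed set is {5, 7, 8, 9, 10, 11, 12, 13, 15, 16}.

{5, 7, 8, 9, 10, 11, 12, 13, 15, 16}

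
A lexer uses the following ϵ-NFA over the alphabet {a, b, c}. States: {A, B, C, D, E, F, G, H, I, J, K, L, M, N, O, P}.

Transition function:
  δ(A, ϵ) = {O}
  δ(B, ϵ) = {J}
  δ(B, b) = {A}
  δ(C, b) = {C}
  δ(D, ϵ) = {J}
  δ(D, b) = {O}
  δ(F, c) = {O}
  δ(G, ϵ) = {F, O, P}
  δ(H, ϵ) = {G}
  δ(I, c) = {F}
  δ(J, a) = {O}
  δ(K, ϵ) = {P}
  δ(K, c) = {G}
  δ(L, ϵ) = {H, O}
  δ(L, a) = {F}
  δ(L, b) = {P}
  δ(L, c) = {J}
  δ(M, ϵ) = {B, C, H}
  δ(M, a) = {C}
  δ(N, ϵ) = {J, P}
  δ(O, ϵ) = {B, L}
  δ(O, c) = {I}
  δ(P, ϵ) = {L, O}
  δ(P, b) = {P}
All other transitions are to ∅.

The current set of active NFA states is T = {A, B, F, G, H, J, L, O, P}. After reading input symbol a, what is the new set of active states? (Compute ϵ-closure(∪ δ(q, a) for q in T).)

{B, F, G, H, J, L, O, P}

J on a → {O}.
L on a → {F}.
No a-transition from A, B, F, G, H, O, P.
Union after reading a: {F, O}.
Now take the ϵ-closure:
From O via ϵ: add B, L.
From B via ϵ: add J.
From L via ϵ: add H.
From H via ϵ: add G.
From G via ϵ: add P.
No new states can be added; the closed set is {B, F, G, H, J, L, O, P}.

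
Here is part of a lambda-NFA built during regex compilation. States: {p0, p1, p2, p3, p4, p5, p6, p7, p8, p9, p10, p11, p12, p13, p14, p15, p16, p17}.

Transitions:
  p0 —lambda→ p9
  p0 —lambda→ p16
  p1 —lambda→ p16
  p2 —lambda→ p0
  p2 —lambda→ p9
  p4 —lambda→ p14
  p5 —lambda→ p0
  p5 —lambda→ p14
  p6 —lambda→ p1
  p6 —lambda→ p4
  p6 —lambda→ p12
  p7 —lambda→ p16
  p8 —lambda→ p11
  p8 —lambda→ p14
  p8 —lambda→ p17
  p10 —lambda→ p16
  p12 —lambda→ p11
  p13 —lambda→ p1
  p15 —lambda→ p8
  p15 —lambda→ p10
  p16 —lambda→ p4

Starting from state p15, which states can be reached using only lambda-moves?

Start with {p15}.
From p15 via lambda: add p8, p10.
From p8 via lambda: add p11, p14, p17.
From p10 via lambda: add p16.
From p16 via lambda: add p4.
No new states can be added; the closed set is {p4, p8, p10, p11, p14, p15, p16, p17}.

{p4, p8, p10, p11, p14, p15, p16, p17}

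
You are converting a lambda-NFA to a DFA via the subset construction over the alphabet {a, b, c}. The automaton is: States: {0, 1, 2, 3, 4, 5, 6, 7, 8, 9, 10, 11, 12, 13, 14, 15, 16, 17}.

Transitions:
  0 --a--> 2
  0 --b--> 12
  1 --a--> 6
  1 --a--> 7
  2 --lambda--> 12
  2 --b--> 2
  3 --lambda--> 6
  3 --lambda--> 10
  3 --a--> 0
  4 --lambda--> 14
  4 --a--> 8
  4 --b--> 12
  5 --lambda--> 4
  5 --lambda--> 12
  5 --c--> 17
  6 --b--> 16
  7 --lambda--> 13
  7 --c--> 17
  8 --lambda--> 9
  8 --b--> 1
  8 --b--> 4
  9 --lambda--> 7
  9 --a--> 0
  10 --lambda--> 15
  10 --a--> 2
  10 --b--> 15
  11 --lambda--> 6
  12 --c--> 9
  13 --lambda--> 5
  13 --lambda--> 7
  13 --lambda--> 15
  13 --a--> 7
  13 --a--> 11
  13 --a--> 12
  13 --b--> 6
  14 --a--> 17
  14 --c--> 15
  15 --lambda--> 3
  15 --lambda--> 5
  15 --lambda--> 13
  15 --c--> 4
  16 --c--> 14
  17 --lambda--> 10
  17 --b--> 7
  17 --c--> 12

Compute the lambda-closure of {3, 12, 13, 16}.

{3, 4, 5, 6, 7, 10, 12, 13, 14, 15, 16}

Start with {3, 12, 13, 16}.
From 3 via lambda: add 6, 10.
From 13 via lambda: add 5, 7, 15.
From 5 via lambda: add 4.
From 4 via lambda: add 14.
No new states can be added; the closed set is {3, 4, 5, 6, 7, 10, 12, 13, 14, 15, 16}.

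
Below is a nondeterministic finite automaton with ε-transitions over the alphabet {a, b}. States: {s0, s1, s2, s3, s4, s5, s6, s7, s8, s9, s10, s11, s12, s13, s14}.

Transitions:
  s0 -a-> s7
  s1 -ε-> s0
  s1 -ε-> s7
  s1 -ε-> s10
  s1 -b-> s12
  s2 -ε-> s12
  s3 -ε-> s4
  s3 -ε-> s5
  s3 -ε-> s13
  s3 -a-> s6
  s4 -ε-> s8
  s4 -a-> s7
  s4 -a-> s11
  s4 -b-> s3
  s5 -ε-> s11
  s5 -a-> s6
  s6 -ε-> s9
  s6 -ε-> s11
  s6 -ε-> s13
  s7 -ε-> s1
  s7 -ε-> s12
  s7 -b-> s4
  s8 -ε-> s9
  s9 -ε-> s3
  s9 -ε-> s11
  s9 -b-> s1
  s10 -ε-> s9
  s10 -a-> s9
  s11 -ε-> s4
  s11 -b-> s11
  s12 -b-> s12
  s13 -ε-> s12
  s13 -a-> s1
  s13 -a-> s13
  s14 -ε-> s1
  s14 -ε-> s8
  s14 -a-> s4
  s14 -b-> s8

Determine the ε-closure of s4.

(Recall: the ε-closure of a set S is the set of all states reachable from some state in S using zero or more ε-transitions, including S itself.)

{s3, s4, s5, s8, s9, s11, s12, s13}

Start with {s4}.
From s4 via ε: add s8.
From s8 via ε: add s9.
From s9 via ε: add s3, s11.
From s3 via ε: add s5, s13.
From s13 via ε: add s12.
No new states can be added; the closed set is {s3, s4, s5, s8, s9, s11, s12, s13}.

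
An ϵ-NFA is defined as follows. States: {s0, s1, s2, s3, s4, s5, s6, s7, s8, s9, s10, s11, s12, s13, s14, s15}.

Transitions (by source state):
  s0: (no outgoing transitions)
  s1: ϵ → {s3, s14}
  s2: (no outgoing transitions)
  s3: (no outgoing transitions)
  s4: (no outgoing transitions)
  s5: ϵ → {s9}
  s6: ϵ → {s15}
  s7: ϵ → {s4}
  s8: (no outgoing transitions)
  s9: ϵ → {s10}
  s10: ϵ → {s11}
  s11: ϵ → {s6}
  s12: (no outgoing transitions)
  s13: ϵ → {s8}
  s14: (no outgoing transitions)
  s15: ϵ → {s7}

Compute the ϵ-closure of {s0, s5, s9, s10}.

Start with {s0, s5, s9, s10}.
From s10 via ϵ: add s11.
From s11 via ϵ: add s6.
From s6 via ϵ: add s15.
From s15 via ϵ: add s7.
From s7 via ϵ: add s4.
No new states can be added; the closed set is {s0, s4, s5, s6, s7, s9, s10, s11, s15}.

{s0, s4, s5, s6, s7, s9, s10, s11, s15}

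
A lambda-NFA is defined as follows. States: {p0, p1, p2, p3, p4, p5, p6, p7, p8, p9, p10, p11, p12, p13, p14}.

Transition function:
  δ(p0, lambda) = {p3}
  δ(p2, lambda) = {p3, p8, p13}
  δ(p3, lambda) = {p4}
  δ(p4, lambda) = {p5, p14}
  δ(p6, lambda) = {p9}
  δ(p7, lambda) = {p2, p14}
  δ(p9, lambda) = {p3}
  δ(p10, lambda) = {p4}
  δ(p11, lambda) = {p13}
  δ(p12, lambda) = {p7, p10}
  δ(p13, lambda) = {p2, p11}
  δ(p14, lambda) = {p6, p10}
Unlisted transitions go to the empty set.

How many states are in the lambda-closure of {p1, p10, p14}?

8

Start with {p1, p10, p14}.
From p10 via lambda: add p4.
From p14 via lambda: add p6.
From p4 via lambda: add p5.
From p6 via lambda: add p9.
From p9 via lambda: add p3.
lambda-closure = {p1, p3, p4, p5, p6, p9, p10, p14}, which has 8 states.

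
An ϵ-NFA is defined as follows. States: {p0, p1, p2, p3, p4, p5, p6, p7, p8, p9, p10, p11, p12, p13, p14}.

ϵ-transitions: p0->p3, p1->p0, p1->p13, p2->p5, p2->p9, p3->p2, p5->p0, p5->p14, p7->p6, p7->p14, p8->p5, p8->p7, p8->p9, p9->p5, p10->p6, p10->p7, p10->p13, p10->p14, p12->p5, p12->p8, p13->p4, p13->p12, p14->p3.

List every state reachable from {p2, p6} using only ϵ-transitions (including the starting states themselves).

Start with {p2, p6}.
From p2 via ϵ: add p5, p9.
From p5 via ϵ: add p0, p14.
From p0 via ϵ: add p3.
No new states can be added; the closed set is {p0, p2, p3, p5, p6, p9, p14}.

{p0, p2, p3, p5, p6, p9, p14}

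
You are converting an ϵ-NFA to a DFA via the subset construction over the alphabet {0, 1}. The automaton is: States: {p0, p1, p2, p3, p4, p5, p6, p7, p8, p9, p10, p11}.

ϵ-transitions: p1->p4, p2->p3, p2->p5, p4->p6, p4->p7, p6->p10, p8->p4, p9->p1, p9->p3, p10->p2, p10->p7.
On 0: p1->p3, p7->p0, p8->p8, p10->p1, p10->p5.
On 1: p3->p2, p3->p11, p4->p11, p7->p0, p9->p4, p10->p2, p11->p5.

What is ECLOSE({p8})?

{p2, p3, p4, p5, p6, p7, p8, p10}

Start with {p8}.
From p8 via ϵ: add p4.
From p4 via ϵ: add p6, p7.
From p6 via ϵ: add p10.
From p10 via ϵ: add p2.
From p2 via ϵ: add p3, p5.
No new states can be added; the closed set is {p2, p3, p4, p5, p6, p7, p8, p10}.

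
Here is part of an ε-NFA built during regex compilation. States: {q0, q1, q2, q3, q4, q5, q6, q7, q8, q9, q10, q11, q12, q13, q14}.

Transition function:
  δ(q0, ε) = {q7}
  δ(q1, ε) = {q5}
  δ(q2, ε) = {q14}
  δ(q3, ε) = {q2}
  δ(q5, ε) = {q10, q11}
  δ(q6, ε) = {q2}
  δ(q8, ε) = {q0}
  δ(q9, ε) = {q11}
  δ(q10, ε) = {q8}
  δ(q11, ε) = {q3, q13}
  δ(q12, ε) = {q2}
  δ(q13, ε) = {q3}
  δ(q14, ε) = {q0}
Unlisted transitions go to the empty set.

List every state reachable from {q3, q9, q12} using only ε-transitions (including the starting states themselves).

Start with {q3, q9, q12}.
From q3 via ε: add q2.
From q9 via ε: add q11.
From q2 via ε: add q14.
From q11 via ε: add q13.
From q14 via ε: add q0.
From q0 via ε: add q7.
No new states can be added; the closed set is {q0, q2, q3, q7, q9, q11, q12, q13, q14}.

{q0, q2, q3, q7, q9, q11, q12, q13, q14}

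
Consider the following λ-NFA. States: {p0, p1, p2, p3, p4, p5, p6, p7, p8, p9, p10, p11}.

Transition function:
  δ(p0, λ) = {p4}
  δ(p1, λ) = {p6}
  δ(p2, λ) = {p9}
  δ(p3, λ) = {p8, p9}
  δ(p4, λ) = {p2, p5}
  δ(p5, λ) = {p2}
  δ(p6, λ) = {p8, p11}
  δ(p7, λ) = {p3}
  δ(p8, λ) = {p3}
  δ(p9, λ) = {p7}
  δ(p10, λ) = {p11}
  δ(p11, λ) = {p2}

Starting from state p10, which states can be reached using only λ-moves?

Start with {p10}.
From p10 via λ: add p11.
From p11 via λ: add p2.
From p2 via λ: add p9.
From p9 via λ: add p7.
From p7 via λ: add p3.
From p3 via λ: add p8.
No new states can be added; the closed set is {p2, p3, p7, p8, p9, p10, p11}.

{p2, p3, p7, p8, p9, p10, p11}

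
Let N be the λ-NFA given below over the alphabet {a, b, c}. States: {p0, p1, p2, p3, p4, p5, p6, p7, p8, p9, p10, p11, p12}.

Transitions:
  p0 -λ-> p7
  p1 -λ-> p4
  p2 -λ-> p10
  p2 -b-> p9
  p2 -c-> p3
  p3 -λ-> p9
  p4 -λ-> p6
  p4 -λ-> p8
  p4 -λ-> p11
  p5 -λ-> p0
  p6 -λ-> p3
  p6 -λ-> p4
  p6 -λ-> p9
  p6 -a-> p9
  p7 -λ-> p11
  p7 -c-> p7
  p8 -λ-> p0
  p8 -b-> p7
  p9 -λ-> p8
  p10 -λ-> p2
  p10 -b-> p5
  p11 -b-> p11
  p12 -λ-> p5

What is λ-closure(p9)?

Start with {p9}.
From p9 via λ: add p8.
From p8 via λ: add p0.
From p0 via λ: add p7.
From p7 via λ: add p11.
No new states can be added; the closed set is {p0, p7, p8, p9, p11}.

{p0, p7, p8, p9, p11}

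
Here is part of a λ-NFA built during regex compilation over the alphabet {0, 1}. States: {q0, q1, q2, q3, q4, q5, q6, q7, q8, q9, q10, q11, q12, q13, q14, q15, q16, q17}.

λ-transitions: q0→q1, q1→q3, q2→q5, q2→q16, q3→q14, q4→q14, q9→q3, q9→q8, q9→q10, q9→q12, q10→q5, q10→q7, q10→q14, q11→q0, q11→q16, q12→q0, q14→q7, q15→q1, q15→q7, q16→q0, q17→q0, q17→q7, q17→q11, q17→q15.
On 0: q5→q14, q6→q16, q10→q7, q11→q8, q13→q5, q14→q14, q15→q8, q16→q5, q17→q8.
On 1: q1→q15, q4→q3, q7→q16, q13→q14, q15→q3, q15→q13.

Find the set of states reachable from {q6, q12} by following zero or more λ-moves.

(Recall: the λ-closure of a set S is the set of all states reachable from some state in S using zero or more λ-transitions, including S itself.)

{q0, q1, q3, q6, q7, q12, q14}

Start with {q6, q12}.
From q12 via λ: add q0.
From q0 via λ: add q1.
From q1 via λ: add q3.
From q3 via λ: add q14.
From q14 via λ: add q7.
No new states can be added; the closed set is {q0, q1, q3, q6, q7, q12, q14}.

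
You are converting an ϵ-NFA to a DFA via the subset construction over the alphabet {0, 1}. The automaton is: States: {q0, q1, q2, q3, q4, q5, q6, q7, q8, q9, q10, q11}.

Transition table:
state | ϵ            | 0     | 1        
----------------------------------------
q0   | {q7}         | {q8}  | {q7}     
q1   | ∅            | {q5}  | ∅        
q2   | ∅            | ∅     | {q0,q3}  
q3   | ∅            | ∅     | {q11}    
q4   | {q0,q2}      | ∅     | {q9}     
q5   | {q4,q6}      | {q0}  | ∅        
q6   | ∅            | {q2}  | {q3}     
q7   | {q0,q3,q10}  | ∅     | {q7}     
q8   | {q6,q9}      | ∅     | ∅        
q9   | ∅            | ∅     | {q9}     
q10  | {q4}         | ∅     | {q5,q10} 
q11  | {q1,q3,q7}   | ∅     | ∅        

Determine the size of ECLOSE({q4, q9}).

Start with {q4, q9}.
From q4 via ϵ: add q0, q2.
From q0 via ϵ: add q7.
From q7 via ϵ: add q3, q10.
ϵ-closure = {q0, q2, q3, q4, q7, q9, q10}, which has 7 states.

7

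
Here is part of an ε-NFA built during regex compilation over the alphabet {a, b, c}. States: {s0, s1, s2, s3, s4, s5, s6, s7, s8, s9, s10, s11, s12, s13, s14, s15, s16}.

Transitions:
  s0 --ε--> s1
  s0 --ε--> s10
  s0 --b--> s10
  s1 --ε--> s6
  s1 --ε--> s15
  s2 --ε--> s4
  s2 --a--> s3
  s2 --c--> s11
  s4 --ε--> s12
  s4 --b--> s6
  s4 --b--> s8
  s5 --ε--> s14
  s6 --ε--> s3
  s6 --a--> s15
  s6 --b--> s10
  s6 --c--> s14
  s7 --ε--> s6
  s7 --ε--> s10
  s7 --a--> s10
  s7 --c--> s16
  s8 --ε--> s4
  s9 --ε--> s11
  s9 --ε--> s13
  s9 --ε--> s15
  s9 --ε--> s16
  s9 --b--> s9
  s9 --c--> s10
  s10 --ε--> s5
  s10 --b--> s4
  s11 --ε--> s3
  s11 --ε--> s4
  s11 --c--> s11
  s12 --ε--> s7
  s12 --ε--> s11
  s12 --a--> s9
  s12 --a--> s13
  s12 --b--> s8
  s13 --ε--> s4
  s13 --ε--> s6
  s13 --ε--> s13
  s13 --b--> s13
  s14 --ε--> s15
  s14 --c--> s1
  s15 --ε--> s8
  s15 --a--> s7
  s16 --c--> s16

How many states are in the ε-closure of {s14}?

11

Start with {s14}.
From s14 via ε: add s15.
From s15 via ε: add s8.
From s8 via ε: add s4.
From s4 via ε: add s12.
From s12 via ε: add s7, s11.
From s7 via ε: add s6, s10.
From s11 via ε: add s3.
From s10 via ε: add s5.
ε-closure = {s3, s4, s5, s6, s7, s8, s10, s11, s12, s14, s15}, which has 11 states.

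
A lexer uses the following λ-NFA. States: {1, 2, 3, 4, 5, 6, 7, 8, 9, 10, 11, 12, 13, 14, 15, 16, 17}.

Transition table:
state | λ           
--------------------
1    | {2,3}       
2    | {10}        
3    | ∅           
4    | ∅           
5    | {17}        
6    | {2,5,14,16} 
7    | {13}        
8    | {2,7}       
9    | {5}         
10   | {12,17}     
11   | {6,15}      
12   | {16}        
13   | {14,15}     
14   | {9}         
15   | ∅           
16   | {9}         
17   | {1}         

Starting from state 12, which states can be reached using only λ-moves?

Start with {12}.
From 12 via λ: add 16.
From 16 via λ: add 9.
From 9 via λ: add 5.
From 5 via λ: add 17.
From 17 via λ: add 1.
From 1 via λ: add 2, 3.
From 2 via λ: add 10.
No new states can be added; the closed set is {1, 2, 3, 5, 9, 10, 12, 16, 17}.

{1, 2, 3, 5, 9, 10, 12, 16, 17}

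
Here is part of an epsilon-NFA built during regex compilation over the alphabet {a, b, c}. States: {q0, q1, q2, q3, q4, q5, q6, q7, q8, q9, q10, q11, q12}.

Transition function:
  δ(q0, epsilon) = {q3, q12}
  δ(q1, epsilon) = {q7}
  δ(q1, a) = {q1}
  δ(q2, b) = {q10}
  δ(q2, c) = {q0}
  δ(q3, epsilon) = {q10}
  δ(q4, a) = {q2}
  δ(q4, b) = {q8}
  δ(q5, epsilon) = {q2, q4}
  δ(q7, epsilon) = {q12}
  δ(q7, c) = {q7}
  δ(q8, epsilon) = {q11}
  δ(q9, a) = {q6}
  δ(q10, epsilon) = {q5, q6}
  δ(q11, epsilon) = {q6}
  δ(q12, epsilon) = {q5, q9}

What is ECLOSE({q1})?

Start with {q1}.
From q1 via epsilon: add q7.
From q7 via epsilon: add q12.
From q12 via epsilon: add q5, q9.
From q5 via epsilon: add q2, q4.
No new states can be added; the closed set is {q1, q2, q4, q5, q7, q9, q12}.

{q1, q2, q4, q5, q7, q9, q12}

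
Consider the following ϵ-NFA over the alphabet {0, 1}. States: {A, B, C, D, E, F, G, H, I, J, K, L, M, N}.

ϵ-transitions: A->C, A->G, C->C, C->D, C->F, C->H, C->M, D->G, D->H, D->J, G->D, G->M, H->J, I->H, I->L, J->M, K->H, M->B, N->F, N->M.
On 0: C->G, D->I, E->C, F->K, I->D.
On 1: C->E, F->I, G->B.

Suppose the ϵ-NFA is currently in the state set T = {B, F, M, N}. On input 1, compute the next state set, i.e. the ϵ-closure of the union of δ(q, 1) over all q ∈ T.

F on 1 → {I}.
No 1-transition from B, M, N.
Union after reading 1: {I}.
Now take the ϵ-closure:
From I via ϵ: add H, L.
From H via ϵ: add J.
From J via ϵ: add M.
From M via ϵ: add B.
No new states can be added; the closed set is {B, H, I, J, L, M}.

{B, H, I, J, L, M}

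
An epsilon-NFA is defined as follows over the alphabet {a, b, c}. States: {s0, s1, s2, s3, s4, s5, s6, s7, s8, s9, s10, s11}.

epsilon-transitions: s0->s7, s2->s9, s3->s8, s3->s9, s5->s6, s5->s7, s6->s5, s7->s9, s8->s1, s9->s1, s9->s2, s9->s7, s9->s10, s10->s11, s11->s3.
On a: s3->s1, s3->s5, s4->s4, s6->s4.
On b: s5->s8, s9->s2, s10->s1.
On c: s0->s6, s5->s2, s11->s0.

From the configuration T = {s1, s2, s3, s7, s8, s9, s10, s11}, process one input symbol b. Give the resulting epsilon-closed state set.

s9 on b → {s2}.
s10 on b → {s1}.
No b-transition from s1, s2, s3, s7, s8, s11.
Union after reading b: {s1, s2}.
Now take the epsilon-closure:
From s2 via epsilon: add s9.
From s9 via epsilon: add s7, s10.
From s10 via epsilon: add s11.
From s11 via epsilon: add s3.
From s3 via epsilon: add s8.
No new states can be added; the closed set is {s1, s2, s3, s7, s8, s9, s10, s11}.

{s1, s2, s3, s7, s8, s9, s10, s11}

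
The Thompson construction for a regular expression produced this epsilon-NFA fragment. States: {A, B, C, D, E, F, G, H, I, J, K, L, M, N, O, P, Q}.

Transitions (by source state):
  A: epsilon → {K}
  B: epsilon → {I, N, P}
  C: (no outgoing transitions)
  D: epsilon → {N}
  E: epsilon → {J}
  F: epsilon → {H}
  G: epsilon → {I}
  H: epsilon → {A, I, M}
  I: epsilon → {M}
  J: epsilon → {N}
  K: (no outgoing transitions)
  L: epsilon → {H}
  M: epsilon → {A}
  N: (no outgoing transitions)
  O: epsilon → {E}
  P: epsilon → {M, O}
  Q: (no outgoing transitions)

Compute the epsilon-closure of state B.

Start with {B}.
From B via epsilon: add I, N, P.
From I via epsilon: add M.
From P via epsilon: add O.
From M via epsilon: add A.
From O via epsilon: add E.
From A via epsilon: add K.
From E via epsilon: add J.
No new states can be added; the closed set is {A, B, E, I, J, K, M, N, O, P}.

{A, B, E, I, J, K, M, N, O, P}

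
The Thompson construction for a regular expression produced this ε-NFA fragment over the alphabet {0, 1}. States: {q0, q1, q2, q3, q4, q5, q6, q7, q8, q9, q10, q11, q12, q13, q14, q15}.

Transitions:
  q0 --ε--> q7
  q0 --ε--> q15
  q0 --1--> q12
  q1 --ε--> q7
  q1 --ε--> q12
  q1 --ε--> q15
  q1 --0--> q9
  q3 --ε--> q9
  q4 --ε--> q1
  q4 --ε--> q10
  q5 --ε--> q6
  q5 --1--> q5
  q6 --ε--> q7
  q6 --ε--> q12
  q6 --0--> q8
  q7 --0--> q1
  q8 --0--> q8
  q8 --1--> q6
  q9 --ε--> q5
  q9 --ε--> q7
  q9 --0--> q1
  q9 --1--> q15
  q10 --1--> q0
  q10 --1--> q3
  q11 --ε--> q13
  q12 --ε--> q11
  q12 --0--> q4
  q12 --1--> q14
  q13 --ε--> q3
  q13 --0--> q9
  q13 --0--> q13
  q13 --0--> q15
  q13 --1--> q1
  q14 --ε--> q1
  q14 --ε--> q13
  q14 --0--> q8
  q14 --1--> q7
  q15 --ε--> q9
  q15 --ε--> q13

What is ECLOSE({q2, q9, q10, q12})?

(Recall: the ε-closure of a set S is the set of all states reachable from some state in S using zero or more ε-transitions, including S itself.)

{q2, q3, q5, q6, q7, q9, q10, q11, q12, q13}

Start with {q2, q9, q10, q12}.
From q9 via ε: add q5, q7.
From q12 via ε: add q11.
From q5 via ε: add q6.
From q11 via ε: add q13.
From q13 via ε: add q3.
No new states can be added; the closed set is {q2, q3, q5, q6, q7, q9, q10, q11, q12, q13}.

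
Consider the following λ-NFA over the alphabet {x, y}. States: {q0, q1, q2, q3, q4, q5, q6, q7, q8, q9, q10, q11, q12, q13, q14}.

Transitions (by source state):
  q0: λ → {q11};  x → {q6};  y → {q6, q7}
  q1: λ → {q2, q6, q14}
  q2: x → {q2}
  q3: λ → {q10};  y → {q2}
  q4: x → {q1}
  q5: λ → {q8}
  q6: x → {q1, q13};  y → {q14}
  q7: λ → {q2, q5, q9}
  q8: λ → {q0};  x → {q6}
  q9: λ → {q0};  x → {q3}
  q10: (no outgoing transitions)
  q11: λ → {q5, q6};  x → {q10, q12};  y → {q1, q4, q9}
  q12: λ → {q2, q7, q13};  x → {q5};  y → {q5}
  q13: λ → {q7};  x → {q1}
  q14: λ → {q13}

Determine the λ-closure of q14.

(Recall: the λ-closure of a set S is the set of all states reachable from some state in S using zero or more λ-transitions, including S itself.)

{q0, q2, q5, q6, q7, q8, q9, q11, q13, q14}

Start with {q14}.
From q14 via λ: add q13.
From q13 via λ: add q7.
From q7 via λ: add q2, q5, q9.
From q5 via λ: add q8.
From q9 via λ: add q0.
From q0 via λ: add q11.
From q11 via λ: add q6.
No new states can be added; the closed set is {q0, q2, q5, q6, q7, q8, q9, q11, q13, q14}.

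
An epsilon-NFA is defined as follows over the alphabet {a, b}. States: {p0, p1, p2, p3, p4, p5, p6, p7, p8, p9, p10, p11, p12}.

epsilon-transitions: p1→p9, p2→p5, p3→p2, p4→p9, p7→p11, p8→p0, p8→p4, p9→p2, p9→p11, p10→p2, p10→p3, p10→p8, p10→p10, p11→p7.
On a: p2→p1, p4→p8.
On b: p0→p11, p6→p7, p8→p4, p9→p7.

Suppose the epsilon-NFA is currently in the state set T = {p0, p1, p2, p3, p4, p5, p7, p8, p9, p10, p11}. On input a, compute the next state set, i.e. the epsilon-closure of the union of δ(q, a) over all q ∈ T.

{p0, p1, p2, p4, p5, p7, p8, p9, p11}

p2 on a → {p1}.
p4 on a → {p8}.
No a-transition from p0, p1, p3, p5, p7, p8, p9, p10, p11.
Union after reading a: {p1, p8}.
Now take the epsilon-closure:
From p1 via epsilon: add p9.
From p8 via epsilon: add p0, p4.
From p9 via epsilon: add p2, p11.
From p2 via epsilon: add p5.
From p11 via epsilon: add p7.
No new states can be added; the closed set is {p0, p1, p2, p4, p5, p7, p8, p9, p11}.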